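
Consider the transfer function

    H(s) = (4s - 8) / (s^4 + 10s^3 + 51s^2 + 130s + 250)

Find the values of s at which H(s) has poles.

The poles are the roots of the denominator s^4 + 10s^3 + 51s^2 + 130s + 250 = 0.
No real roots exist; factor into two real quadratics: (s^2 + 8s + 25)(s^2 + 2s + 10) = 0.
Each quadratic gives a conjugate pair via the quadratic formula.

s = -4 ± 3j, -1 ± 3j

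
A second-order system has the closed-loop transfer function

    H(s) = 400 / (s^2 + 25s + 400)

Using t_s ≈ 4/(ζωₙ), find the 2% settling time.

t_s ≈ 0.3200 s

Comparing s^2 + 25s + 400 to s^2 + 2ζωₙs + ωₙ²: ωₙ = 20 rad/s and ζ = 25/(2·20) = 0.625.
ζωₙ = 25/2 = 12.5, so t_s ≈ 4/(ζωₙ) = 4/12.5 = 0.3200 s.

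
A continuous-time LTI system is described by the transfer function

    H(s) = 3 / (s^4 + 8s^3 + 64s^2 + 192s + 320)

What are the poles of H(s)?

s = -2 ± 6j, -2 ± 2j

The poles are the roots of the denominator s^4 + 8s^3 + 64s^2 + 192s + 320 = 0.
No real roots exist; factor into two real quadratics: (s^2 + 4s + 40)(s^2 + 4s + 8) = 0.
Each quadratic gives a conjugate pair via the quadratic formula.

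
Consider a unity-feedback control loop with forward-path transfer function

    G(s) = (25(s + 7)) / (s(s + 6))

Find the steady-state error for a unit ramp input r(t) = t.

G(s) has one pole at the origin.
This is a Type 1 system. Kv = lim_{s→0} s·G(s) = 175/6.
e_ss = 1/Kv = 1/(175/6) = 6/175 ≈ 0.03429.

e_ss = 0.03429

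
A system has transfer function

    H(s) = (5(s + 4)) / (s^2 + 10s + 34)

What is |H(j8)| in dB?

|H(j8)|_dB ≈ -5.62 dB

Substitute s = j8: numerator = 20 + j40, denominator = -30 + j80.
|H(j8)| = |20 + j40| / |-30 + j80| = 44.721 / 85.440 ≈ 0.5234.
In decibels: 20·log₁₀(0.5234) ≈ -5.62 dB.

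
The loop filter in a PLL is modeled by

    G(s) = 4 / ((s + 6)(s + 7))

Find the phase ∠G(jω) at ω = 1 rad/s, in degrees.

∠G(j1) ≈ -17.59°

At s = j1: numerator = 4, denominator = 41 + j13.
∠G = ∠num − ∠den = 0° − (17.592°) = -17.59°.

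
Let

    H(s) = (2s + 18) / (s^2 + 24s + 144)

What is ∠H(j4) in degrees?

∠H(j4) ≈ -12.91°

At s = j4: numerator = 18 + j8, denominator = 128 + j96.
∠H = ∠num − ∠den = 23.962° − (36.870°) = -12.91°.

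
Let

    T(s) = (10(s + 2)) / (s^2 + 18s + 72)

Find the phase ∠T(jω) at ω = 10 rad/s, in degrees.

∠T(j10) ≈ -20.15°

At s = j10: numerator = 20 + j100, denominator = -28 + j180.
∠T = ∠num − ∠den = 78.690° − (98.842°) = -20.15°.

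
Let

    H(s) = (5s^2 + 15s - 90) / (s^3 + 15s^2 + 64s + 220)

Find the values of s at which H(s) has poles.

s = -2 + 4j, -2 - 4j, -11

The poles are the roots of the denominator s^3 + 15s^2 + 64s + 220 = 0.
Trying s = -11: the polynomial evaluates to 0, so (s + 11) is a factor.
Dividing out leaves s^2 + 4s + 20 = 0.
The quadratic formula then gives s = -2 ± 4j.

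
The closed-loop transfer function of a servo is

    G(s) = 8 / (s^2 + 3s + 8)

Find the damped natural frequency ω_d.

ω_d ≈ 2.398 rad/s

Comparing s^2 + 3s + 8 to s^2 + 2ζωₙs + ωₙ²: ωₙ = √8 ≈ 2.828 rad/s and ζ = 3/(2·√8) ≈ 0.5303.
ζωₙ = 3/2 = 1.5, so ω_d = ωₙ√(1−ζ²) = √(ωₙ² − (ζωₙ)²) = √(8 − 1.5²) = √5.75 ≈ 2.398 rad/s.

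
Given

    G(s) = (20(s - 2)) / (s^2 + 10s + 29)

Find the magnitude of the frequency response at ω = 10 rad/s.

Substitute s = j10: numerator = -40 + j200, denominator = -71 + j100.
|G(j10)| = |-40 + j200| / |-71 + j100| = 203.96 / 122.64 ≈ 1.663.

|G(j10)| ≈ 1.663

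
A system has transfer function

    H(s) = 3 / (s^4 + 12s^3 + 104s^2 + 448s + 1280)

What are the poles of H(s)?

The poles are the roots of the denominator s^4 + 12s^3 + 104s^2 + 448s + 1280 = 0.
No real roots exist; factor into two real quadratics: (s^2 + 4s + 40)(s^2 + 8s + 32) = 0.
Each quadratic gives a conjugate pair via the quadratic formula.

s = -2 + 6j, -2 - 6j, -4 + 4j, -4 - 4j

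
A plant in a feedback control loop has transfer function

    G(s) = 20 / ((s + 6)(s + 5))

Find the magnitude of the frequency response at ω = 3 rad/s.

|G(j3)| ≈ 0.5113

Substitute s = j3: numerator = 20, denominator = 21 + j33.
|G(j3)| = |20| / |21 + j33| = 20 / 39.115 ≈ 0.5113.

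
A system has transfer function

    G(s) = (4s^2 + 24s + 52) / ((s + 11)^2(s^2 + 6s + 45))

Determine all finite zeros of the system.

s = -3 ± 2j

Set the numerator to zero: 4s^2 + 24s + 52 = 0, i.e. 4·(s^2 + 6s + 13) = 0.
Factoring: (s^2 + 6s + 13) = 0.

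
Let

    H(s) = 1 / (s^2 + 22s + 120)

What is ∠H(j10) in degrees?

∠H(j10) ≈ -84.81°

At s = j10: numerator = 1, denominator = 20 + j220.
∠H = ∠num − ∠den = 0° − (84.806°) = -84.81°.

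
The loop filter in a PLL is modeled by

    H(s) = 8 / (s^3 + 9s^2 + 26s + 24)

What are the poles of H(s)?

s = -3, -4, -2

The poles are the roots of the denominator s^3 + 9s^2 + 26s + 24 = 0.
Trying s = -3: the polynomial evaluates to 0, so (s + 3) is a factor.
Dividing out leaves s^2 + 6s + 8 = 0.
Factoring the quadratic: (s + 4)(s + 2) = 0.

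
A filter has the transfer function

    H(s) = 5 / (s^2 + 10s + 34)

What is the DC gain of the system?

Set s = 0: H(0) = (5) / (34) = 5/34.

H(0) = 5/34 ≈ 0.1471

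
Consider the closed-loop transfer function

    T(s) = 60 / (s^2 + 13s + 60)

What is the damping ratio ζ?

ζ ≈ 0.8391

Compare the denominator to the standard form s^2 + 2ζωₙs + ωₙ².
ωₙ² = 60, so ωₙ = √60 ≈ 7.746 rad/s.
2ζωₙ = 13, so ζ = 13/(2·√60) ≈ 0.8391.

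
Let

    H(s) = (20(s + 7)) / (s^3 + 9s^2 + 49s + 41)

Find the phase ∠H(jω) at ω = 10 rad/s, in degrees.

At s = j10: numerator = 140 + j200, denominator = -859 - j510.
∠H = ∠num − ∠den = 55.008° − (-149.30°) = 204.3°, which wraps to -155.7°.

∠H(j10) ≈ -155.7°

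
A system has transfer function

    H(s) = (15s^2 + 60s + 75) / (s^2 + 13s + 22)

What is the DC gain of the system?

Set s = 0: H(0) = (75) / (22) = 75/22.

H(0) = 75/22 ≈ 3.409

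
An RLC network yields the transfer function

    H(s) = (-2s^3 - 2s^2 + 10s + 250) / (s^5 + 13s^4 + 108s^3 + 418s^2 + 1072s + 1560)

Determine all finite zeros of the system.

Set the numerator to zero: -2s^3 - 2s^2 + 10s + 250 = 0, i.e. -2·(s^3 + s^2 - 5s - 125) = 0.
Factoring: (s^2 + 6s + 25)(s - 5) = 0.

s = -3 ± 4j, 5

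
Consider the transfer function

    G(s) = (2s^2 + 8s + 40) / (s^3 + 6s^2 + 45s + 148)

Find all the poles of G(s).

s = -1 + 6j, -1 - 6j, -4

The poles are the roots of the denominator s^3 + 6s^2 + 45s + 148 = 0.
Trying s = -4: the polynomial evaluates to 0, so (s + 4) is a factor.
Dividing out leaves s^2 + 2s + 37 = 0.
The quadratic formula then gives s = -1 ± 6j.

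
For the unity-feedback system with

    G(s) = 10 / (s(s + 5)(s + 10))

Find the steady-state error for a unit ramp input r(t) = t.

e_ss = 5

G(s) has one pole at the origin.
This is a Type 1 system. Kv = lim_{s→0} s·G(s) = 10/50 = 1/5.
e_ss = 1/Kv = 1/(1/5) = 5.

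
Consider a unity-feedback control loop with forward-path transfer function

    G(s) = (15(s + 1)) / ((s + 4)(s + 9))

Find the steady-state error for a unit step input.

e_ss = 0.7059

G(s) has no poles at the origin.
This is a Type 0 system. Kp = lim_{s→0} G(s) = 15/36 = 5/12.
e_ss = 1/(1 + Kp) = 1/(1 + 5/12) = 12/17 ≈ 0.7059.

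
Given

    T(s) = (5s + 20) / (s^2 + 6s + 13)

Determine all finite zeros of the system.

Set the numerator to zero: 5s + 20 = 0, i.e. 5·(s + 4) = 0.
So s = -4.

s = -4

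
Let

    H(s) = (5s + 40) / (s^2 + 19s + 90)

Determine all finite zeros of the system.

s = -8

Set the numerator to zero: 5s + 40 = 0, i.e. 5·(s + 8) = 0.
So s = -8.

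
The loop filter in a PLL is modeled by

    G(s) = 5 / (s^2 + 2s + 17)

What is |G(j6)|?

Substitute s = j6: numerator = 5, denominator = -19 + j12.
|G(j6)| = |5| / |-19 + j12| = 5 / 22.472 ≈ 0.2225.

|G(j6)| ≈ 0.2225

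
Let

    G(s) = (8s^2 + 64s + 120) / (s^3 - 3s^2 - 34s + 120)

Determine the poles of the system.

s = 4, -6, 5

The poles are the roots of the denominator s^3 - 3s^2 - 34s + 120 = 0.
Trying s = 4: the polynomial evaluates to 0, so (s - 4) is a factor.
Dividing out leaves s^2 + s - 30 = 0.
Factoring the quadratic: (s + 6)(s - 5) = 0.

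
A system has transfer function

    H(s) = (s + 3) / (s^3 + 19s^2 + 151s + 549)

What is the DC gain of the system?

H(0) = 1/183 ≈ 0.005464

Set s = 0: H(0) = (3) / (549) = 1/183.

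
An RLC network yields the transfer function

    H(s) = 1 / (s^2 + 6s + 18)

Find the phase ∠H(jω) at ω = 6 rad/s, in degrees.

At s = j6: numerator = 1, denominator = -18 + j36.
∠H = ∠num − ∠den = 0° − (116.57°) = -116.6°.

∠H(j6) ≈ -116.6°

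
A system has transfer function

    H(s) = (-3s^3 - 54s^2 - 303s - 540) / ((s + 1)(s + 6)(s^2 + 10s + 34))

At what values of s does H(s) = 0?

Set the numerator to zero: -3s^3 - 54s^2 - 303s - 540 = 0, i.e. -3·(s^3 + 18s^2 + 101s + 180) = 0.
Factoring: (s + 4)(s + 5)(s + 9) = 0.

s = -4, -5, -9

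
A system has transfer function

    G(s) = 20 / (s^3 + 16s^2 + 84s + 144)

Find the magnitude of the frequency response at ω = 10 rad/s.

|G(j10)| ≈ 0.01365

Substitute s = j10: numerator = 20, denominator = -1456 - j160.
|G(j10)| = |20| / |-1456 - j160| = 20 / 1464.8 ≈ 0.01365.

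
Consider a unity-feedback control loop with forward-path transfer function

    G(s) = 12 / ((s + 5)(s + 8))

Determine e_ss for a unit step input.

e_ss = 0.7692

G(s) has no poles at the origin.
This is a Type 0 system. Kp = lim_{s→0} G(s) = 12/40 = 3/10.
e_ss = 1/(1 + Kp) = 1/(1 + 3/10) = 10/13 ≈ 0.7692.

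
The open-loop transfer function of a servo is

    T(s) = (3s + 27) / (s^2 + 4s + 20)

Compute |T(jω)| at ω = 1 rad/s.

Substitute s = j1: numerator = 27 + j3, denominator = 19 + j4.
|T(j1)| = |27 + j3| / |19 + j4| = 27.166 / 19.416 ≈ 1.399.

|T(j1)| ≈ 1.399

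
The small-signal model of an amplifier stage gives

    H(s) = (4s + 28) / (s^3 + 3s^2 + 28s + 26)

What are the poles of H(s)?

The poles are the roots of the denominator s^3 + 3s^2 + 28s + 26 = 0.
Trying s = -1: the polynomial evaluates to 0, so (s + 1) is a factor.
Dividing out leaves s^2 + 2s + 26 = 0.
The quadratic formula then gives s = -1 ± 5j.

s = -1 + 5j, -1 - 5j, -1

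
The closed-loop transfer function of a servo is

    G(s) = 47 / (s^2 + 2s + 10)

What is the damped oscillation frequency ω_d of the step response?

Comparing s^2 + 2s + 10 to s^2 + 2ζωₙs + ωₙ²: ωₙ = √10 ≈ 3.162 rad/s and ζ = 2/(2·√10) ≈ 0.3162.
ζωₙ = 2/2 = 1, so ω_d = ωₙ√(1−ζ²) = √(ωₙ² − (ζωₙ)²) = √(10 − 1²) = √9 = 3 rad/s.

ω_d = 3 rad/s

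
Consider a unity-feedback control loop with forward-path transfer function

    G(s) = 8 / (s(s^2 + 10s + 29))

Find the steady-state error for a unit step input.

e_ss = 0

G(s) has one pole at the origin.
This is a Type 1 system; for a step input the steady-state error is zero.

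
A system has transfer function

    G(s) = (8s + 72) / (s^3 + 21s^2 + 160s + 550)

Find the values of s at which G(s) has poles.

The poles are the roots of the denominator s^3 + 21s^2 + 160s + 550 = 0.
Trying s = -11: the polynomial evaluates to 0, so (s + 11) is a factor.
Dividing out leaves s^2 + 10s + 50 = 0.
The quadratic formula then gives s = -5 ± 5j.

s = -5 + 5j, -5 - 5j, -11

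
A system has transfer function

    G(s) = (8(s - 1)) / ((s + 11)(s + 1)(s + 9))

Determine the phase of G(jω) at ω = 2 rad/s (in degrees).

∠G(j2) ≈ 30.30°

At s = j2: numerator = -8 + j16, denominator = 15 + j230.
∠G = ∠num − ∠den = 116.57° − (86.269°) = 30.30°.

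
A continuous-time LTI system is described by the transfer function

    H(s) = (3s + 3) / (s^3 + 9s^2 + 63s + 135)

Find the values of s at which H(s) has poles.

The poles are the roots of the denominator s^3 + 9s^2 + 63s + 135 = 0.
Trying s = -3: the polynomial evaluates to 0, so (s + 3) is a factor.
Dividing out leaves s^2 + 6s + 45 = 0.
The quadratic formula then gives s = -3 ± 6j.

s = -3 + 6j, -3 - 6j, -3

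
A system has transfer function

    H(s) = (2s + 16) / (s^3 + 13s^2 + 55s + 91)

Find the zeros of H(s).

Set the numerator to zero: 2s + 16 = 0, i.e. 2·(s + 8) = 0.
So s = -8.

s = -8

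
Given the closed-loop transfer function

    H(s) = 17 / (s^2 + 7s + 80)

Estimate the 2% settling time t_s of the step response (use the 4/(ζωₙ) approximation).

Comparing s^2 + 7s + 80 to s^2 + 2ζωₙs + ωₙ²: ωₙ = √80 ≈ 8.944 rad/s and ζ = 7/(2·√80) ≈ 0.3913.
ζωₙ = 7/2 = 3.5, so t_s ≈ 4/(ζωₙ) = 4/3.5 ≈ 1.143 s.

t_s ≈ 1.143 s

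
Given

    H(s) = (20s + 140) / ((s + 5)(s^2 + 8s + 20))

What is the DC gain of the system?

Set s = 0: H(0) = (140) / (100) = 7/5.

H(0) = 7/5 ≈ 1.400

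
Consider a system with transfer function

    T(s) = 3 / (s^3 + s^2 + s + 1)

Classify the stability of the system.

The denominator s^3 + s^2 + s + 1 factors as (s^2 + 1)(s + 1), giving poles at s = j, -j, -1.
Since the simple pole(s) at s = ±j lie on the jω-axis with none in the right half-plane, the system is marginally stable.

marginally stable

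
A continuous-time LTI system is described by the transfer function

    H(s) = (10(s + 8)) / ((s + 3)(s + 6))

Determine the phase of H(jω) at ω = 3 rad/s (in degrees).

At s = j3: numerator = 80 + j30, denominator = 9 + j27.
∠H = ∠num − ∠den = 20.556° − (71.565°) = -51.01°.

∠H(j3) ≈ -51.01°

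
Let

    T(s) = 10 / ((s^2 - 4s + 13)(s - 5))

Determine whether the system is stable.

The poles can be read from the denominator factors: s = 2 ± 3j, 5.
Since the pole(s) at s = 2 + 3j, 2 - 3j, 5 lie in the right half-plane, the system is unstable.

unstable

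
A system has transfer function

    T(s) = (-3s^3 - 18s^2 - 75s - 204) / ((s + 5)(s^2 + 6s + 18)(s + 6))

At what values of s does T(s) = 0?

Set the numerator to zero: -3s^3 - 18s^2 - 75s - 204 = 0, i.e. -3·(s^3 + 6s^2 + 25s + 68) = 0.
Factoring: (s + 4)(s^2 + 2s + 17) = 0.

s = -4, -1 + 4j, -1 - 4j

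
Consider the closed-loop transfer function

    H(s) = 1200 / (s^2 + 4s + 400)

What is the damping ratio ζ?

ζ = 0.1

Compare the denominator to the standard form s^2 + 2ζωₙs + ωₙ².
ωₙ² = 400, so ωₙ = 20 rad/s.
2ζωₙ = 4, so ζ = 4/(2·20) = 0.1.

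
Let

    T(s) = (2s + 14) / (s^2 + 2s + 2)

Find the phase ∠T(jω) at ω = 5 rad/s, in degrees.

∠T(j5) ≈ -121.0°

At s = j5: numerator = 14 + j10, denominator = -23 + j10.
∠T = ∠num − ∠den = 35.538° − (156.50°) = -121.0°.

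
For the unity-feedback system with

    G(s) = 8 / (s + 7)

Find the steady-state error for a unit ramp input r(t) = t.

e_ss = ∞

G(s) has no poles at the origin.
This is a Type 0 system; Kv = lim_{s→0} s·G(s) = 0, so the steady-state error for a ramp input is infinite.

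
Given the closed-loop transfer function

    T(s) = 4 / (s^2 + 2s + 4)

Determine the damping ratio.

Compare the denominator to the standard form s^2 + 2ζωₙs + ωₙ².
ωₙ² = 4, so ωₙ = 2 rad/s.
2ζωₙ = 2, so ζ = 2/(2·2) = 0.5.

ζ = 0.5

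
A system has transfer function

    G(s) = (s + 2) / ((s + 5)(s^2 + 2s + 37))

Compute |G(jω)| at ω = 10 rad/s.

|G(j10)| ≈ 0.01380

Substitute s = j10: numerator = 2 + j10, denominator = -515 - j530.
|G(j10)| = |2 + j10| / |-515 - j530| = 10.198 / 739.00 ≈ 0.01380.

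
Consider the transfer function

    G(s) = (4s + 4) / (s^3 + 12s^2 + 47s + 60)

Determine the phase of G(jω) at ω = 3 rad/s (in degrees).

∠G(j3) ≈ -41.27°

At s = j3: numerator = 4 + j12, denominator = -48 + j114.
∠G = ∠num − ∠den = 71.565° − (112.83°) = -41.27°.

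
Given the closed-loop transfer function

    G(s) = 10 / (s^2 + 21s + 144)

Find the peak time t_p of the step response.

Comparing s^2 + 21s + 144 to s^2 + 2ζωₙs + ωₙ²: ωₙ = 12 rad/s and ζ = 21/(2·12) = 0.875.
ζωₙ = 21/2 = 10.5, so ω_d = ωₙ√(1−ζ²) = √(ωₙ² − (ζωₙ)²) = √(144 − 10.5²) = √33.75 ≈ 5.809 rad/s.
t_p = π/ω_d = π/5.809 ≈ 0.5408 s.

t_p ≈ 0.5408 s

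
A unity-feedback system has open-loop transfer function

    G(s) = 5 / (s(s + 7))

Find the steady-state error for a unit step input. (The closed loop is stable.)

e_ss = 0

G(s) has one pole at the origin.
This is a Type 1 system; for a step input the steady-state error is zero.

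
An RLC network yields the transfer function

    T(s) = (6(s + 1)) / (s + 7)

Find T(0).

At s = 0 each factor (s + a) contributes a and each (s^2 + bs + c) contributes c.
T(0) = 6·(1) / ((7)) = 6/7 = 6/7.

T(0) = 6/7 ≈ 0.8571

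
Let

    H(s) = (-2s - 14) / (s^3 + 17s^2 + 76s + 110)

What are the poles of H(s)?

The poles are the roots of the denominator s^3 + 17s^2 + 76s + 110 = 0.
Trying s = -11: the polynomial evaluates to 0, so (s + 11) is a factor.
Dividing out leaves s^2 + 6s + 10 = 0.
The quadratic formula then gives s = -3 ± 1j.

s = -3 ± j, -11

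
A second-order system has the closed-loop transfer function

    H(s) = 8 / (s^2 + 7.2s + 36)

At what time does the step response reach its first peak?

t_p ≈ 0.6545 s

Comparing s^2 + 7.2s + 36 to s^2 + 2ζωₙs + ωₙ²: ωₙ = 6 rad/s and ζ = 7.2/(2·6) = 0.6.
ζωₙ = 7.2/2 = 3.6, so ω_d = ωₙ√(1−ζ²) = √(ωₙ² − (ζωₙ)²) = √(36 − 3.6²) = √23.04 = 4.800 rad/s.
t_p = π/ω_d = π/4.800 ≈ 0.6545 s.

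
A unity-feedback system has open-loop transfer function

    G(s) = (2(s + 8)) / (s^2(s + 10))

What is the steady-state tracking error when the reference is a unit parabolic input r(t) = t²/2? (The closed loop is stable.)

e_ss = 0.6250

G(s) has 2 poles at the origin.
This is a Type 2 system. Ka = lim_{s→0} s^2·G(s) = 16/10 = 8/5.
e_ss = 1/Ka = 1/(8/5) = 5/8 ≈ 0.6250.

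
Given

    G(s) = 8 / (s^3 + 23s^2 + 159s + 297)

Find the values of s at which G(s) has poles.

s = -11, -3, -9

The poles are the roots of the denominator s^3 + 23s^2 + 159s + 297 = 0.
Trying s = -11: the polynomial evaluates to 0, so (s + 11) is a factor.
Dividing out leaves s^2 + 12s + 27 = 0.
Factoring the quadratic: (s + 3)(s + 9) = 0.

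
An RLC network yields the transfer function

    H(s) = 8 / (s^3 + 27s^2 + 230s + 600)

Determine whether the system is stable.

stable

The denominator s^3 + 27s^2 + 230s + 600 factors as (s + 12)(s + 10)(s + 5), giving poles at s = -12, -10, -5.
Since all poles lie strictly in the left half-plane, the system is stable.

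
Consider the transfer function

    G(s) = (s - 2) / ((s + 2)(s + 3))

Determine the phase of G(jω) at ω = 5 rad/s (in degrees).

∠G(j5) ≈ -15.43°

At s = j5: numerator = -2 + j5, denominator = -19 + j25.
∠G = ∠num − ∠den = 111.80° − (127.23°) = -15.43°.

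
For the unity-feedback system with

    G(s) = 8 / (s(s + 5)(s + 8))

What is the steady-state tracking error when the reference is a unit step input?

e_ss = 0

G(s) has one pole at the origin.
This is a Type 1 system; for a step input the steady-state error is zero.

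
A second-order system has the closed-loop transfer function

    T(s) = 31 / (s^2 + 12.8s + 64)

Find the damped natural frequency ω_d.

Comparing s^2 + 12.8s + 64 to s^2 + 2ζωₙs + ωₙ²: ωₙ = 8 rad/s and ζ = 12.8/(2·8) = 0.8.
ζωₙ = 12.8/2 = 6.4, so ω_d = ωₙ√(1−ζ²) = √(ωₙ² − (ζωₙ)²) = √(64 − 6.4²) = √23.04 = 4.800 rad/s.

ω_d = 4.800 rad/s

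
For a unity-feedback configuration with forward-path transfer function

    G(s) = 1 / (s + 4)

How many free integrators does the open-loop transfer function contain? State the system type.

Type 0

The denominator has no factor of s at the origin — no free integrator — so this is a Type 0 system.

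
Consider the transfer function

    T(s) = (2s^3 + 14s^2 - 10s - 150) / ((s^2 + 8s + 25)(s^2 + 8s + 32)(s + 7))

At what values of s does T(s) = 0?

Set the numerator to zero: 2s^3 + 14s^2 - 10s - 150 = 0, i.e. 2·(s^3 + 7s^2 - 5s - 75) = 0.
Factoring: (s + 5)^2(s - 3) = 0.

s = -5, -5, 3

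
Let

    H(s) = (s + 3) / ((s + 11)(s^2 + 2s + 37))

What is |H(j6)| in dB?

|H(j6)|_dB ≈ -27.0 dB

Substitute s = j6: numerator = 3 + j6, denominator = -61 + j138.
|H(j6)| = |3 + j6| / |-61 + j138| = 6.7082 / 150.88 ≈ 0.04446.
In decibels: 20·log₁₀(0.04446) ≈ -27.0 dB.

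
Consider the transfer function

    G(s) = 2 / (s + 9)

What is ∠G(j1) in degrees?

∠G(j1) ≈ -6.340°

At s = j1: numerator = 2, denominator = 9 + j1.
∠G = ∠num − ∠den = 0° − (6.3402°) = -6.340°.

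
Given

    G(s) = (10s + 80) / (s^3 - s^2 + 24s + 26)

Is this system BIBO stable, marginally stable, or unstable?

The denominator s^3 - s^2 + 24s + 26 factors as (s^2 - 2s + 26)(s + 1), giving poles at s = 1 + 5j, 1 - 5j, -1.
Since the pole(s) at s = 1 + 5j, 1 - 5j lie in the right half-plane, the system is unstable.

unstable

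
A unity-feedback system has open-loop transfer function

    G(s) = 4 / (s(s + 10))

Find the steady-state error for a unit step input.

e_ss = 0

G(s) has one pole at the origin.
This is a Type 1 system; for a step input the steady-state error is zero.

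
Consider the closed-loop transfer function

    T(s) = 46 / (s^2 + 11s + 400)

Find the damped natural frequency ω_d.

Comparing s^2 + 11s + 400 to s^2 + 2ζωₙs + ωₙ²: ωₙ = 20 rad/s and ζ = 11/(2·20) = 0.275.
ζωₙ = 11/2 = 5.5, so ω_d = ωₙ√(1−ζ²) = √(ωₙ² − (ζωₙ)²) = √(400 − 5.5²) = √369.75 ≈ 19.23 rad/s.

ω_d ≈ 19.23 rad/s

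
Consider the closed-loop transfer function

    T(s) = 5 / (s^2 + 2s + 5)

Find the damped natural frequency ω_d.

Comparing s^2 + 2s + 5 to s^2 + 2ζωₙs + ωₙ²: ωₙ = √5 ≈ 2.236 rad/s and ζ = 2/(2·√5) ≈ 0.4472.
ζωₙ = 2/2 = 1, so ω_d = ωₙ√(1−ζ²) = √(ωₙ² − (ζωₙ)²) = √(5 − 1²) = √4 = 2 rad/s.

ω_d = 2 rad/s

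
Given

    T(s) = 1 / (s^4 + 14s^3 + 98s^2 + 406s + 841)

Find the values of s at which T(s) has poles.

s = -5 + 2j, -5 - 2j, -2 + 5j, -2 - 5j

The poles are the roots of the denominator s^4 + 14s^3 + 98s^2 + 406s + 841 = 0.
No real roots exist; factor into two real quadratics: (s^2 + 10s + 29)(s^2 + 4s + 29) = 0.
Each quadratic gives a conjugate pair via the quadratic formula.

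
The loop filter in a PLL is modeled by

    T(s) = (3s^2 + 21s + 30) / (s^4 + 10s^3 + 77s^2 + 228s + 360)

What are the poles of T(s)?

s = -3 + 6j, -3 - 6j, -2 + 2j, -2 - 2j

The poles are the roots of the denominator s^4 + 10s^3 + 77s^2 + 228s + 360 = 0.
No real roots exist; factor into two real quadratics: (s^2 + 6s + 45)(s^2 + 4s + 8) = 0.
Each quadratic gives a conjugate pair via the quadratic formula.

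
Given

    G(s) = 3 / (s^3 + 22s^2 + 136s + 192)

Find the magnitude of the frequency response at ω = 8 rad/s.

|G(j8)| ≈ 0.002230

Substitute s = j8: numerator = 3, denominator = -1216 + j576.
|G(j8)| = |3| / |-1216 + j576| = 3 / 1345.5 ≈ 0.002230.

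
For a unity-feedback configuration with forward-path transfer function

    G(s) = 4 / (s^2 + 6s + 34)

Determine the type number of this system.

The denominator has no factor of s at the origin — no free integrator — so this is a Type 0 system.

Type 0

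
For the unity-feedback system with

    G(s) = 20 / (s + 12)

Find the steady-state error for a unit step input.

G(s) has no poles at the origin.
This is a Type 0 system. Kp = lim_{s→0} G(s) = 20/12 = 5/3.
e_ss = 1/(1 + Kp) = 1/(1 + 5/3) = 3/8 ≈ 0.3750.

e_ss = 0.3750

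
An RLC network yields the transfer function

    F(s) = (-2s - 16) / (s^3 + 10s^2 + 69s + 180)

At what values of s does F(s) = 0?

s = -8

Set the numerator to zero: -2s - 16 = 0, i.e. -2·(s + 8) = 0.
So s = -8.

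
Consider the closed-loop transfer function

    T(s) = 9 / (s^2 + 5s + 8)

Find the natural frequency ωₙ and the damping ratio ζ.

ωₙ ≈ 2.828 rad/s, ζ ≈ 0.8839

Compare the denominator to the standard form s^2 + 2ζωₙs + ωₙ².
ωₙ² = 8, so ωₙ = √8 ≈ 2.828 rad/s.
2ζωₙ = 5, so ζ = 5/(2·√8) ≈ 0.8839.
With ζ = 0.8839 the response is underdamped.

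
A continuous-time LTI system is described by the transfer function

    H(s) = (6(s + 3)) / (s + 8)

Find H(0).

At s = 0 each factor (s + a) contributes a and each (s^2 + bs + c) contributes c.
H(0) = 6·(3) / ((8)) = 18/8 = 9/4.

H(0) = 9/4 ≈ 2.250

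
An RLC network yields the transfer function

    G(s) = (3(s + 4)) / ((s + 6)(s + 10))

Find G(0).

At s = 0 each factor (s + a) contributes a and each (s^2 + bs + c) contributes c.
G(0) = 3·(4) / ((6) · (10)) = 12/60 = 1/5.

G(0) = 1/5 ≈ 0.2000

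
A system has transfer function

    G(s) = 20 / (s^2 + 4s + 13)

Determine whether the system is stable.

The denominator s^2 + 4s + 13 factors as (s^2 + 4s + 13), giving poles at s = -2 + 3j, -2 - 3j.
Since all poles lie strictly in the left half-plane, the system is stable.

stable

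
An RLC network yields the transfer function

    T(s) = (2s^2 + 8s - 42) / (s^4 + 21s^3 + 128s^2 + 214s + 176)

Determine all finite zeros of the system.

Set the numerator to zero: 2s^2 + 8s - 42 = 0, i.e. 2·(s^2 + 4s - 21) = 0.
Factoring: (s - 3)(s + 7) = 0.

s = 3, -7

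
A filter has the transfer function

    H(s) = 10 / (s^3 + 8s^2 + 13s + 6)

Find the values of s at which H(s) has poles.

The poles are the roots of the denominator s^3 + 8s^2 + 13s + 6 = 0.
Trying s = -1: the polynomial evaluates to 0, so (s + 1) is a factor.
Dividing out leaves s^2 + 7s + 6 = 0.
Factoring the quadratic: (s + 6)(s + 1) = 0.

s = -1, -6, -1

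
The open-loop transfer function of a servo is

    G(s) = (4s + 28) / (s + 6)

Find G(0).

G(0) = 14/3 ≈ 4.667

Set s = 0: G(0) = (28) / (6) = 14/3.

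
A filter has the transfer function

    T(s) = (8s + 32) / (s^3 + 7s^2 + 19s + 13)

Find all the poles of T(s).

s = -3 + 2j, -3 - 2j, -1

The poles are the roots of the denominator s^3 + 7s^2 + 19s + 13 = 0.
Trying s = -1: the polynomial evaluates to 0, so (s + 1) is a factor.
Dividing out leaves s^2 + 6s + 13 = 0.
The quadratic formula then gives s = -3 ± 2j.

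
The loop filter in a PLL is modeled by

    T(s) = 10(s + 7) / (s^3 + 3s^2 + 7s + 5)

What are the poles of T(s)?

s = -1, -1 ± 2j

The poles are the roots of the denominator s^3 + 3s^2 + 7s + 5 = 0.
Trying s = -1: the polynomial evaluates to 0, so (s + 1) is a factor.
Dividing out leaves s^2 + 2s + 5 = 0.
The quadratic formula then gives s = -1 ± 2j.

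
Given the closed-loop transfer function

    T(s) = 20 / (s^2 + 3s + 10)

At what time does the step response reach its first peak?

t_p ≈ 1.128 s

Comparing s^2 + 3s + 10 to s^2 + 2ζωₙs + ωₙ²: ωₙ = √10 ≈ 3.162 rad/s and ζ = 3/(2·√10) ≈ 0.4743.
ζωₙ = 3/2 = 1.5, so ω_d = ωₙ√(1−ζ²) = √(ωₙ² − (ζωₙ)²) = √(10 − 1.5²) = √7.75 ≈ 2.784 rad/s.
t_p = π/ω_d = π/2.784 ≈ 1.128 s.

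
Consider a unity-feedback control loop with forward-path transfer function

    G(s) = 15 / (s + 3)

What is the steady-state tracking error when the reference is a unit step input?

G(s) has no poles at the origin.
This is a Type 0 system. Kp = lim_{s→0} G(s) = 15/3 = 5.
e_ss = 1/(1 + Kp) = 1/(1 + 5) = 1/6 ≈ 0.1667.

e_ss = 0.1667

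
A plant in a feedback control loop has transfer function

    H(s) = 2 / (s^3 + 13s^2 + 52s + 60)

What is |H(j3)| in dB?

|H(j3)|_dB ≈ -37.0 dB

Substitute s = j3: numerator = 2, denominator = -57 + j129.
|H(j3)| = |2| / |-57 + j129| = 2 / 141.03 ≈ 0.01418.
In decibels: 20·log₁₀(0.01418) ≈ -37.0 dB.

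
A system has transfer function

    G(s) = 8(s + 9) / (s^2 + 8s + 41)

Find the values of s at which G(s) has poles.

s = -4 ± 5j

The poles are the roots of the denominator s^2 + 8s + 41 = 0.
Using the quadratic formula: s = (-8 ± √(-100))/2 = -4 ± 5j.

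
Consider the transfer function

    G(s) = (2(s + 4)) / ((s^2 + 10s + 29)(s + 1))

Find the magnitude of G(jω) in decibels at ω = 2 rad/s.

|G(j2)|_dB ≈ -18.1 dB

Substitute s = j2: numerator = 8 + j4, denominator = -15 + j70.
|G(j2)| = |8 + j4| / |-15 + j70| = 8.9443 / 71.589 ≈ 0.1249.
In decibels: 20·log₁₀(0.1249) ≈ -18.1 dB.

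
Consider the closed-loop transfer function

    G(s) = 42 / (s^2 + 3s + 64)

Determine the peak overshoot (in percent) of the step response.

Comparing s^2 + 3s + 64 to s^2 + 2ζωₙs + ωₙ²: ωₙ = 8 rad/s and ζ = 3/(2·8) = 0.1875.
%OS = 100·exp(−πζ/√(1−ζ²)) = 100·exp(−π·0.1875/√(1−0.1875²)) ≈ 54.9%.

%OS ≈ 54.9%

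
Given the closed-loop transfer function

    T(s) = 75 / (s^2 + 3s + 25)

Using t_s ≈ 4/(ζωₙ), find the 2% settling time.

Comparing s^2 + 3s + 25 to s^2 + 2ζωₙs + ωₙ²: ωₙ = 5 rad/s and ζ = 3/(2·5) = 0.3.
ζωₙ = 3/2 = 1.5, so t_s ≈ 4/(ζωₙ) = 4/1.5 ≈ 2.667 s.

t_s ≈ 2.667 s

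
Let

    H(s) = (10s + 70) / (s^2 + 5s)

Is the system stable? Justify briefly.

marginally stable

The denominator s^2 + 5s factors as s(s + 5), giving poles at s = 0, -5.
Since the simple pole(s) at s = 0 lie on the jω-axis with none in the right half-plane, the system is marginally stable.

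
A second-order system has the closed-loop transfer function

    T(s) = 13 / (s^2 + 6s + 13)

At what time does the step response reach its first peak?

t_p ≈ 1.571 s

Comparing s^2 + 6s + 13 to s^2 + 2ζωₙs + ωₙ²: ωₙ = √13 ≈ 3.606 rad/s and ζ = 6/(2·√13) ≈ 0.8321.
ζωₙ = 6/2 = 3, so ω_d = ωₙ√(1−ζ²) = √(ωₙ² − (ζωₙ)²) = √(13 − 3²) = √4 = 2 rad/s.
t_p = π/ω_d = π/2 ≈ 1.571 s.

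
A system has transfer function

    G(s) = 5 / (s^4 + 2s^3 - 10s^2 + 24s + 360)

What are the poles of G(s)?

The poles are the roots of the denominator s^4 + 2s^3 - 10s^2 + 24s + 360 = 0.
No real roots exist; factor into two real quadratics: (s^2 - 6s + 18)(s^2 + 8s + 20) = 0.
Each quadratic gives a conjugate pair via the quadratic formula.

s = 3 + 3j, 3 - 3j, -4 + 2j, -4 - 2j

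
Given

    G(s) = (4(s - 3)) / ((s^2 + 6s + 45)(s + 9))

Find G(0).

G(0) = -4/135 ≈ -0.02963

At s = 0 each factor (s + a) contributes a and each (s^2 + bs + c) contributes c.
G(0) = 4·(-3) / ((45) · (9)) = -12/405 = -4/135.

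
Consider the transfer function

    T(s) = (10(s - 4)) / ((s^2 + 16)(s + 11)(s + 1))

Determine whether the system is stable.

The poles can be read from the denominator factors: s = 4j, -4j, -11, -1.
Since the simple pole(s) at s = ±4j lie on the jω-axis with none in the right half-plane, the system is marginally stable.

marginally stable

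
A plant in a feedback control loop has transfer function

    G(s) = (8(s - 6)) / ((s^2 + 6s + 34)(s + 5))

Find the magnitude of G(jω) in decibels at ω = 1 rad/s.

Substitute s = j1: numerator = -48 + j8, denominator = 159 + j63.
|G(j1)| = |-48 + j8| / |159 + j63| = 48.662 / 171.03 ≈ 0.2845.
In decibels: 20·log₁₀(0.2845) ≈ -10.9 dB.

|G(j1)|_dB ≈ -10.9 dB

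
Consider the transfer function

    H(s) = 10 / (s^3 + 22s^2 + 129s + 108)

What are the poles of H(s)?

The poles are the roots of the denominator s^3 + 22s^2 + 129s + 108 = 0.
Trying s = -12: the polynomial evaluates to 0, so (s + 12) is a factor.
Dividing out leaves s^2 + 10s + 9 = 0.
Factoring the quadratic: (s + 1)(s + 9) = 0.

s = -12, -1, -9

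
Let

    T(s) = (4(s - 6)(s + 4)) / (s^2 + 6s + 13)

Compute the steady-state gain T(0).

T(0) = -96/13 ≈ -7.385

Set s = 0: T(0) = (-96) / (13) = -96/13.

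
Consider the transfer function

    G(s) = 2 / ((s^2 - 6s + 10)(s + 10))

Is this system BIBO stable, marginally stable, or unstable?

The poles can be read from the denominator factors: s = 3 ± j, -10.
Since the pole(s) at s = 3 + j, 3 - j lie in the right half-plane, the system is unstable.

unstable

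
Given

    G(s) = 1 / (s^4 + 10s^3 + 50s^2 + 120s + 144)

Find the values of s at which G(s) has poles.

s = -3 ± 3j, -2 ± 2j

The poles are the roots of the denominator s^4 + 10s^3 + 50s^2 + 120s + 144 = 0.
No real roots exist; factor into two real quadratics: (s^2 + 6s + 18)(s^2 + 4s + 8) = 0.
Each quadratic gives a conjugate pair via the quadratic formula.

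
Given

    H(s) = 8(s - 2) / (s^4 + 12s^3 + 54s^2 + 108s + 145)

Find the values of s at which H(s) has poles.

s = -1 + 2j, -1 - 2j, -5 + 2j, -5 - 2j

The poles are the roots of the denominator s^4 + 12s^3 + 54s^2 + 108s + 145 = 0.
No real roots exist; factor into two real quadratics: (s^2 + 2s + 5)(s^2 + 10s + 29) = 0.
Each quadratic gives a conjugate pair via the quadratic formula.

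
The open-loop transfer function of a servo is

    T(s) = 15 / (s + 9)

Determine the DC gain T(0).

T(0) = 5/3 ≈ 1.667

At s = 0 each factor (s + a) contributes a and each (s^2 + bs + c) contributes c.
T(0) = 15·1 / ((9)) = 15/9 = 5/3.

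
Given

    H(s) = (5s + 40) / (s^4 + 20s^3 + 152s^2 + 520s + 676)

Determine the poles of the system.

The poles are the roots of the denominator s^4 + 20s^3 + 152s^2 + 520s + 676 = 0.
No real roots exist; factor into two real quadratics: (s^2 + 10s + 26)(s^2 + 10s + 26) = 0.
Each quadratic gives a conjugate pair via the quadratic formula.

s = -5 + j, -5 - j, -5 + j, -5 - j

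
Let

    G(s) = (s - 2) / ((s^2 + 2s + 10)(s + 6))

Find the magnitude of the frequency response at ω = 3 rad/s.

|G(j3)| ≈ 0.08836

Substitute s = j3: numerator = -2 + j3, denominator = -12 + j39.
|G(j3)| = |-2 + j3| / |-12 + j39| = 3.6056 / 40.804 ≈ 0.08836.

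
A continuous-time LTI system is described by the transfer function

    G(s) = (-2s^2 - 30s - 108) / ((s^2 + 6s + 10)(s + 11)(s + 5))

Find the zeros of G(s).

s = -6, -9

Set the numerator to zero: -2s^2 - 30s - 108 = 0, i.e. -2·(s^2 + 15s + 54) = 0.
Factoring: (s + 6)(s + 9) = 0.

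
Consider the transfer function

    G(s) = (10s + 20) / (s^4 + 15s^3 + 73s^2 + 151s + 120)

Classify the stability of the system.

stable

The denominator s^4 + 15s^3 + 73s^2 + 151s + 120 factors as (s + 8)(s^2 + 4s + 5)(s + 3), giving poles at s = -8, -2 ± j, -3.
Since all poles lie strictly in the left half-plane, the system is stable.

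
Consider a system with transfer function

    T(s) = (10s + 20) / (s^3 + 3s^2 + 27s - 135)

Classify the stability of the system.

unstable

The denominator s^3 + 3s^2 + 27s - 135 factors as (s^2 + 6s + 45)(s - 3), giving poles at s = -3 ± 6j, 3.
Since the pole(s) at s = 3 lie in the right half-plane, the system is unstable.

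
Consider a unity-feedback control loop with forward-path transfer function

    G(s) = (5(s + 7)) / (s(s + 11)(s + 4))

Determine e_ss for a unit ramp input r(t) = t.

e_ss = 1.257

G(s) has one pole at the origin.
This is a Type 1 system. Kv = lim_{s→0} s·G(s) = 35/44.
e_ss = 1/Kv = 1/(35/44) = 44/35 ≈ 1.257.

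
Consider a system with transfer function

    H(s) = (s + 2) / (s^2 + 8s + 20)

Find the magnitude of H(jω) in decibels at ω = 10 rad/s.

|H(j10)|_dB ≈ -20.9 dB

Substitute s = j10: numerator = 2 + j10, denominator = -80 + j80.
|H(j10)| = |2 + j10| / |-80 + j80| = 10.198 / 113.14 ≈ 0.09014.
In decibels: 20·log₁₀(0.09014) ≈ -20.9 dB.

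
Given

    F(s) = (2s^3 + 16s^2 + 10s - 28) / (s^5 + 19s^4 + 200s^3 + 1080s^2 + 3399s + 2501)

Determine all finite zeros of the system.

s = -2, 1, -7

Set the numerator to zero: 2s^3 + 16s^2 + 10s - 28 = 0, i.e. 2·(s^3 + 8s^2 + 5s - 14) = 0.
Factoring: (s + 2)(s - 1)(s + 7) = 0.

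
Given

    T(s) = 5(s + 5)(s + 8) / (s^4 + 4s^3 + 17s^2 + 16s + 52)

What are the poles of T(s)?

The poles are the roots of the denominator s^4 + 4s^3 + 17s^2 + 16s + 52 = 0.
No real roots exist; factor into two real quadratics: (s^2 + 4)(s^2 + 4s + 13) = 0.
Each quadratic gives a conjugate pair via the quadratic formula.

s = 2j, -2j, -2 + 3j, -2 - 3j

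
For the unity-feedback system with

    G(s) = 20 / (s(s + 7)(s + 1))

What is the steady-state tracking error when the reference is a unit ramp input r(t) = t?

G(s) has one pole at the origin.
This is a Type 1 system. Kv = lim_{s→0} s·G(s) = 20/7.
e_ss = 1/Kv = 1/(20/7) = 7/20 ≈ 0.3500.

e_ss = 0.3500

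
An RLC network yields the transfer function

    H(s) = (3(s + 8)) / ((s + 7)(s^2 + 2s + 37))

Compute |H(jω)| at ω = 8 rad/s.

|H(j8)| ≈ 0.1017

Substitute s = j8: numerator = 24 + j24, denominator = -317 - j104.
|H(j8)| = |24 + j24| / |-317 - j104| = 33.941 / 333.62 ≈ 0.1017.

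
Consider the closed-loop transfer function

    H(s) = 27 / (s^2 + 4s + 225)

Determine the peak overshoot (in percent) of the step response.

Comparing s^2 + 4s + 225 to s^2 + 2ζωₙs + ωₙ²: ωₙ = 15 rad/s and ζ = 4/(2·15) ≈ 0.1333.
%OS = 100·exp(−πζ/√(1−ζ²)) = 100·exp(−π·0.1333/√(1−0.1333²)) ≈ 65.5%.

%OS ≈ 65.5%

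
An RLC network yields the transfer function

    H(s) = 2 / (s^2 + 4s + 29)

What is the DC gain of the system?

Set s = 0: H(0) = (2) / (29) = 2/29.

H(0) = 2/29 ≈ 0.06897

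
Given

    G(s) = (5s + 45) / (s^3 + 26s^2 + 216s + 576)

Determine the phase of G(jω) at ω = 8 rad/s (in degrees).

∠G(j8) ≈ -90.19°

At s = j8: numerator = 45 + j40, denominator = -1088 + j1216.
∠G = ∠num − ∠den = 41.634° − (131.82°) = -90.19°.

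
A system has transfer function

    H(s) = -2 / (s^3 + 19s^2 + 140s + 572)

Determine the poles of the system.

s = -4 + 6j, -4 - 6j, -11

The poles are the roots of the denominator s^3 + 19s^2 + 140s + 572 = 0.
Trying s = -11: the polynomial evaluates to 0, so (s + 11) is a factor.
Dividing out leaves s^2 + 8s + 52 = 0.
The quadratic formula then gives s = -4 ± 6j.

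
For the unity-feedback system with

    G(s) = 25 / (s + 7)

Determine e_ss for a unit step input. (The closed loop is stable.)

e_ss = 0.2188

G(s) has no poles at the origin.
This is a Type 0 system. Kp = lim_{s→0} G(s) = 25/7.
e_ss = 1/(1 + Kp) = 1/(1 + 25/7) = 7/32 ≈ 0.2188.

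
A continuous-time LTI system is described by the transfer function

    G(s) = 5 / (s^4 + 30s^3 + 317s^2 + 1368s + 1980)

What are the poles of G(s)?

The poles are the roots of the denominator s^4 + 30s^3 + 317s^2 + 1368s + 1980 = 0.
Trying s = -3: the polynomial evaluates to 0, so (s + 3) is a factor.
Dividing out leaves s^3 + 27s^2 + 236s + 660 = 0.
This factors further as (s + 6)(s + 10)(s + 11) = 0.

s = -3, -6, -10, -11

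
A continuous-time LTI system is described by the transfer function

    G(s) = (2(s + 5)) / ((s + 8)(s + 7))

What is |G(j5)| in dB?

|G(j5)|_dB ≈ -15.2 dB

Substitute s = j5: numerator = 10 + j10, denominator = 31 + j75.
|G(j5)| = |10 + j10| / |31 + j75| = 14.142 / 81.154 ≈ 0.1743.
In decibels: 20·log₁₀(0.1743) ≈ -15.2 dB.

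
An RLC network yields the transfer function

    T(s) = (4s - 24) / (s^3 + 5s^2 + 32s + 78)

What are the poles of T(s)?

The poles are the roots of the denominator s^3 + 5s^2 + 32s + 78 = 0.
Trying s = -3: the polynomial evaluates to 0, so (s + 3) is a factor.
Dividing out leaves s^2 + 2s + 26 = 0.
The quadratic formula then gives s = -1 ± 5j.

s = -1 ± 5j, -3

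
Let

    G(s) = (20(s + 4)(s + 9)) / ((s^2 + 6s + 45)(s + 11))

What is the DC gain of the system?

At s = 0 each factor (s + a) contributes a and each (s^2 + bs + c) contributes c.
G(0) = 20·(4) · (9) / ((45) · (11)) = 720/495 = 16/11.

G(0) = 16/11 ≈ 1.455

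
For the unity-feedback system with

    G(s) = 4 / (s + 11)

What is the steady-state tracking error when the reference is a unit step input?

e_ss = 0.7333

G(s) has no poles at the origin.
This is a Type 0 system. Kp = lim_{s→0} G(s) = 4/11.
e_ss = 1/(1 + Kp) = 1/(1 + 4/11) = 11/15 ≈ 0.7333.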